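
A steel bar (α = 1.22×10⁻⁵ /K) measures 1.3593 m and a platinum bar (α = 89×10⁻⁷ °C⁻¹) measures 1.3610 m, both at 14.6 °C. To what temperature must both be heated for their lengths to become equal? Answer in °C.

Equal length when α₁L₁ΔT − α₂L₂ΔT = L₂ − L₁ = 1.70×10⁻³ m
α₁L₁ = 1.658346×10⁻⁵, α₂L₂ = 1.21129×10⁻⁵ → Δ(αL) = 4.47056×10⁻⁶ m/K
ΔT = 1.70×10⁻³ / 4.47056×10⁻⁶ = 380.266 K, so T = 14.6 + 380.266 = 394.866 °C

T = 394.9 °C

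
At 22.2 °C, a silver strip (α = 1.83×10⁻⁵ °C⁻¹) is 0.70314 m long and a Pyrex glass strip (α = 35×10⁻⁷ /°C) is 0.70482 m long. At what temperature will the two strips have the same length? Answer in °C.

L₁(1 + α₁ΔT) = L₂(1 + α₂ΔT) ⇒ ΔT = (L₂ − L₁)/(α₁L₁ − α₂L₂)
L₂ − L₁ = 0.70482 − 0.70314 = 1.68×10⁻³ m
α₁L₁ − α₂L₂ = 1.83×10⁻⁵×0.70314 − 35×10⁻⁷×0.70482 = 1.0400592×10⁻⁵ m/K
ΔT = 1.68×10⁻³ / 1.0400592×10⁻⁵ = 161.529 K
T = 22.2 + 161.529 = 183.729 °C

T = 183.7 °C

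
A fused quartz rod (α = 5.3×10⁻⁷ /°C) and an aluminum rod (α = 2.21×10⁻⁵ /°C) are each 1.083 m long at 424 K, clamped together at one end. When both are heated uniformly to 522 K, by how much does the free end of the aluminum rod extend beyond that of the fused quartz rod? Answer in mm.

2.29 mm

ΔT = 98 K
fused quartz: ΔL = 5.3×10⁻⁷ × 1.083 m × 98 = 5.6251×10⁻⁵ m = 0.056251 mm
aluminum: ΔL = 2.21×10⁻⁵ × 1.083 m × 98 = 2.3456×10⁻³ m = 2.3456 mm
difference = 2.3456 − 0.056251 = 2.289349 mm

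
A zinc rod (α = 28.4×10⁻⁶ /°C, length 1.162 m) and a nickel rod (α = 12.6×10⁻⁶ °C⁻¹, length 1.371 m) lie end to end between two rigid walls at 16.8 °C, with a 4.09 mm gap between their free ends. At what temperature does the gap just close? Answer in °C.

α₁L₁ = 3.30008×10⁻⁵ m/K, α₂L₂ = 1.72746×10⁻⁵ m/K → total 5.02754×10⁻⁵ m/K
ΔT = g/(α₁L₁+α₂L₂) = 4.09×10⁻³ / 5.02754×10⁻⁵ = 81.352 K
T = 16.8 + 81.352 = 98.152 °C

T = 98.2 °C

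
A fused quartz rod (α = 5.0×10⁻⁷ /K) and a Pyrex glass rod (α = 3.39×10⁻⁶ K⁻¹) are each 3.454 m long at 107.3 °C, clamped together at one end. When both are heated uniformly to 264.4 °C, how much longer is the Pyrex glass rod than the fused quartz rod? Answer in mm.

ΔT = 157.1 K
fused quartz: ΔL = 5.0×10⁻⁷ × 3.454 m × 157.1 = 2.7131×10⁻⁴ m = 0.27131 mm
Pyrex glass: ΔL = 3.39×10⁻⁶ × 3.454 m × 157.1 = 1.8395×10⁻³ m = 1.8395 mm
difference = 1.8395 − 0.27131 = 1.56819 mm

1.57 mm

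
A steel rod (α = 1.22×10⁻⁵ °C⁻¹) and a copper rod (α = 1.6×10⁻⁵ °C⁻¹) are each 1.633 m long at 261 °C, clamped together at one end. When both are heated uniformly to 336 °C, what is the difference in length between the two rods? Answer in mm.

ΔT = 75 K
steel: ΔL = 1.22×10⁻⁵ × 1.633 m × 75 = 1.4942×10⁻³ m = 1.4942 mm
copper: ΔL = 1.6×10⁻⁵ × 1.633 m × 75 = 1.9596×10⁻³ m = 1.9596 mm
difference = 1.9596 − 1.4942 = 0.4654 mm

0.465 mm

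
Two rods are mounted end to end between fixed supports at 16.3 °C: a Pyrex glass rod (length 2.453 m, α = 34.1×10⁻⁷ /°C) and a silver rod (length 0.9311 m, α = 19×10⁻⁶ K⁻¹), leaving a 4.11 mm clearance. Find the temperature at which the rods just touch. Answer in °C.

T = 174 °C

Gap closes when ΔL₁ + ΔL₂ = 4.11 mm = 4.11×10⁻³ m
(α₁L₁ + α₂L₂)ΔT = g
α₁L₁ + α₂L₂ = 34.1×10⁻⁷×2.453 + 19×10⁻⁶×0.9311 = 2.605563×10⁻⁵ m/K
ΔT = 4.11×10⁻³ / 2.605563×10⁻⁵ = 157.74 K
T = 16.3 + 157.74 = 174.04 °C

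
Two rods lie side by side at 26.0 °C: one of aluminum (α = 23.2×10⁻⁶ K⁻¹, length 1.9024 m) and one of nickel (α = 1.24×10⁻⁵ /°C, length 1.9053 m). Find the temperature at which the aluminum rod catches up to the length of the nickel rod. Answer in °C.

T = 167.4 °C

L₁(1 + α₁ΔT) = L₂(1 + α₂ΔT) ⇒ ΔT = (L₂ − L₁)/(α₁L₁ − α₂L₂)
L₂ − L₁ = 1.9053 − 1.9024 = 2.90×10⁻³ m
α₁L₁ − α₂L₂ = 23.2×10⁻⁶×1.9024 − 1.24×10⁻⁵×1.9053 = 2.050996×10⁻⁵ m/K
ΔT = 2.90×10⁻³ / 2.050996×10⁻⁵ = 141.395 K
T = 26.0 + 141.395 = 167.395 °C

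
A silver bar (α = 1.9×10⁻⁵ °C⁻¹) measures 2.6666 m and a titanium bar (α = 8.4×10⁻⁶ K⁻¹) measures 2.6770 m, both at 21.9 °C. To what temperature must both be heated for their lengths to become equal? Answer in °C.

L₁(1 + α₁ΔT) = L₂(1 + α₂ΔT) ⇒ ΔT = (L₂ − L₁)/(α₁L₁ − α₂L₂)
L₂ − L₁ = 2.6770 − 2.6666 = 1.04×10⁻² m
α₁L₁ − α₂L₂ = 1.9×10⁻⁵×2.6666 − 8.4×10⁻⁶×2.6770 = 2.81786×10⁻⁵ m/K
ΔT = 1.04×10⁻² / 2.81786×10⁻⁵ = 369.074 K
T = 21.9 + 369.074 = 390.974 °C

T = 391.0 °C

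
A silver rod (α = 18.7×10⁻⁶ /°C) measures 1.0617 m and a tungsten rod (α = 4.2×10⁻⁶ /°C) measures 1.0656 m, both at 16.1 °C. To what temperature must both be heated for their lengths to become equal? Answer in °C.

L₁(1 + α₁ΔT) = L₂(1 + α₂ΔT) ⇒ ΔT = (L₂ − L₁)/(α₁L₁ − α₂L₂)
L₂ − L₁ = 1.0656 − 1.0617 = 3.90×10⁻³ m
α₁L₁ − α₂L₂ = 18.7×10⁻⁶×1.0617 − 4.2×10⁻⁶×1.0656 = 1.537827×10⁻⁵ m/K
ΔT = 3.90×10⁻³ / 1.537827×10⁻⁵ = 253.605 K
T = 16.1 + 253.605 = 269.705 °C

T = 269.7 °C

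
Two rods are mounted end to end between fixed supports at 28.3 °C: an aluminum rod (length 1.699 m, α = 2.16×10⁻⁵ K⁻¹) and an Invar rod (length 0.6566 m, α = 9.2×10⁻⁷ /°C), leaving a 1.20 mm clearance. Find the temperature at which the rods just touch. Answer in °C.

T = 60.5 °C

Gap closes when ΔL₁ + ΔL₂ = 1.20 mm = 1.20×10⁻³ m
(α₁L₁ + α₂L₂)ΔT = g
α₁L₁ + α₂L₂ = 2.16×10⁻⁵×1.699 + 9.2×10⁻⁷×0.6566 = 3.7302472×10⁻⁵ m/K
ΔT = 1.20×10⁻³ / 3.7302472×10⁻⁵ = 32.169 K
T = 28.3 + 32.169 = 60.469 °C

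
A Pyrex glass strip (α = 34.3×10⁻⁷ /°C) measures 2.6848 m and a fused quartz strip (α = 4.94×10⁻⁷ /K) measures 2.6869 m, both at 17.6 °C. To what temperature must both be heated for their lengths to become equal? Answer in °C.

T = 284.0 °C

L₁(1 + α₁ΔT) = L₂(1 + α₂ΔT) ⇒ ΔT = (L₂ − L₁)/(α₁L₁ − α₂L₂)
L₂ − L₁ = 2.6869 − 2.6848 = 2.10×10⁻³ m
α₁L₁ − α₂L₂ = 34.3×10⁻⁷×2.6848 − 4.94×10⁻⁷×2.6869 = 7.8815354×10⁻⁶ m/K
ΔT = 2.10×10⁻³ / 7.8815354×10⁻⁶ = 266.446 K
T = 17.6 + 266.446 = 284.046 °C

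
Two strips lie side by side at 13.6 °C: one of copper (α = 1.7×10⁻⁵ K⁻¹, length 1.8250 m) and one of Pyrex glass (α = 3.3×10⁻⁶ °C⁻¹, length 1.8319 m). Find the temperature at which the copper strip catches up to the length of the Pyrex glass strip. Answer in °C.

T = 289.8 °C

Equal length when α₁L₁ΔT − α₂L₂ΔT = L₂ − L₁ = 6.90×10⁻³ m
α₁L₁ = 3.1025×10⁻⁵, α₂L₂ = 6.04527×10⁻⁶ → Δ(αL) = 2.497973×10⁻⁵ m/K
ΔT = 6.90×10⁻³ / 2.497973×10⁻⁵ = 276.224 K, so T = 13.6 + 276.224 = 289.824 °C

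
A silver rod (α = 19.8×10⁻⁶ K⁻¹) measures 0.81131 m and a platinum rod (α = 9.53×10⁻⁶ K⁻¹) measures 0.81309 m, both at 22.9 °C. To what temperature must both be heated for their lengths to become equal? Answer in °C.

L₁(1 + α₁ΔT) = L₂(1 + α₂ΔT) ⇒ ΔT = (L₂ − L₁)/(α₁L₁ − α₂L₂)
L₂ − L₁ = 0.81309 − 0.81131 = 1.78×10⁻³ m
α₁L₁ − α₂L₂ = 19.8×10⁻⁶×0.81131 − 9.53×10⁻⁶×0.81309 = 8.3151903×10⁻⁶ m/K
ΔT = 1.78×10⁻³ / 8.3151903×10⁻⁶ = 214.066 K
T = 22.9 + 214.066 = 236.966 °C

T = 237.0 °C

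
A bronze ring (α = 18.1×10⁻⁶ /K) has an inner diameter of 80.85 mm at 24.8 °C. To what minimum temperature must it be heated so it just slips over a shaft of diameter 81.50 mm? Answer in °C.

T = 469 °C

Required Δd = 81.50 − 80.85 = 0.65 mm
Δd = αd₀ΔT ⇒ ΔT = Δd/(αd₀) = 0.65 / (18.1×10⁻⁶ × 80.85) = 444.18 K
T_min = 24.8 + 444.18 = 468.98 °C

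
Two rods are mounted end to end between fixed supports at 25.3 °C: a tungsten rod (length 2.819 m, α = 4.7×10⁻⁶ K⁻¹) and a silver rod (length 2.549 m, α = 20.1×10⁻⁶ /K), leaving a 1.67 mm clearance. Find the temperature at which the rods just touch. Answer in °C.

T = 51.2 °C

α₁L₁ = 1.32493×10⁻⁵ m/K, α₂L₂ = 5.12349×10⁻⁵ m/K → total 6.44842×10⁻⁵ m/K
ΔT = g/(α₁L₁+α₂L₂) = 1.67×10⁻³ / 6.44842×10⁻⁵ = 25.898 K
T = 25.3 + 25.898 = 51.198 °C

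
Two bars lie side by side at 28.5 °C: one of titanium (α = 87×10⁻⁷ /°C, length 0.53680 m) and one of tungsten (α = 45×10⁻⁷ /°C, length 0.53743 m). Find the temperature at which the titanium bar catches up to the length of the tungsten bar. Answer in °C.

T = 308.3 °C

Equal length when α₁L₁ΔT − α₂L₂ΔT = L₂ − L₁ = 6.30×10⁻⁴ m
α₁L₁ = 4.67016×10⁻⁶, α₂L₂ = 2.418435×10⁻⁶ → Δ(αL) = 2.251725×10⁻⁶ m/K
ΔT = 6.30×10⁻⁴ / 2.251725×10⁻⁶ = 279.785 K, so T = 28.5 + 279.785 = 308.285 °C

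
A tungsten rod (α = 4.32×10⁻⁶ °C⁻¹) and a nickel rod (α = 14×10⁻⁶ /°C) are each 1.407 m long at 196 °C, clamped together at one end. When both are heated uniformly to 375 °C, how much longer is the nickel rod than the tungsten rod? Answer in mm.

ΔT = 179 K
tungsten: ΔL = 4.32×10⁻⁶ × 1.407 m × 179 = 1.0880×10⁻³ m = 1.0880 mm
nickel: ΔL = 14×10⁻⁶ × 1.407 m × 179 = 3.5259×10⁻³ m = 3.5259 mm
difference = 3.5259 − 1.0880 = 2.4379 mm

2.44 mm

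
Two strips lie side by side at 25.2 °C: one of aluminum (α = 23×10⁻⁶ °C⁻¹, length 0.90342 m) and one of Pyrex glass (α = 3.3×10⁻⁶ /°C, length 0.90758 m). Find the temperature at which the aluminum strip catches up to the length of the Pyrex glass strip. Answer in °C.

Equal length when α₁L₁ΔT − α₂L₂ΔT = L₂ − L₁ = 4.16×10⁻³ m
α₁L₁ = 2.077866×10⁻⁵, α₂L₂ = 2.995014×10⁻⁶ → Δ(αL) = 1.7783646×10⁻⁵ m/K
ΔT = 4.16×10⁻³ / 1.7783646×10⁻⁵ = 233.923 K, so T = 25.2 + 233.923 = 259.123 °C

T = 259.1 °C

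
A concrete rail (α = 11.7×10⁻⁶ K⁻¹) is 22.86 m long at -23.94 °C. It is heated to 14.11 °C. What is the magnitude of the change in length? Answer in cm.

ΔL = 1.02 cm

|ΔT| = |14.11 − (-23.94)| = 38.05 K
ΔL = αL₀ΔT = (11.7×10⁻⁶)(22.86)(38.05) = 1.02×10⁻² m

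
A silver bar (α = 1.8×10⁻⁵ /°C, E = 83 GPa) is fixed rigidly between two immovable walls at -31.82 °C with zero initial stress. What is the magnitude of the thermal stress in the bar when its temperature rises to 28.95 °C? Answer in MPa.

σ = 90.8 MPa

Fully constrained: the free strain ε = αΔT is blocked, so σ = Eε = EαΔT.
|ΔT| = 60.77 K
σ = 83.0×10⁹ × 1.8×10⁻⁵ × 60.77 = 9.08×10⁷ Pa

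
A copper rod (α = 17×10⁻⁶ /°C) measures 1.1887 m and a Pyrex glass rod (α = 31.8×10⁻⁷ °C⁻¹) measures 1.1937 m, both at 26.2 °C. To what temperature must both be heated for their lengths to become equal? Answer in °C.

T = 330.9 °C

Equal length when α₁L₁ΔT − α₂L₂ΔT = L₂ − L₁ = 5.00×10⁻³ m
α₁L₁ = 2.02079×10⁻⁵, α₂L₂ = 3.795966×10⁻⁶ → Δ(αL) = 1.6411934×10⁻⁵ m/K
ΔT = 5.00×10⁻³ / 1.6411934×10⁻⁵ = 304.656 K, so T = 26.2 + 304.656 = 330.856 °C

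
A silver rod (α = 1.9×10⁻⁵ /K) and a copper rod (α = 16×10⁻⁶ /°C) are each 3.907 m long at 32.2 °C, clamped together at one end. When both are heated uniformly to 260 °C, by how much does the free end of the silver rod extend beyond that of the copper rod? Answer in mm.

2.67 mm

ΔT = 227.8 K
silver: ΔL = 1.9×10⁻⁵ × 3.907 m × 227.8 = 1.6910×10⁻² m = 16.910 mm
copper: ΔL = 16×10⁻⁶ × 3.907 m × 227.8 = 1.4240×10⁻² m = 14.240 mm
difference = 16.910 − 14.240 = 2.67 mm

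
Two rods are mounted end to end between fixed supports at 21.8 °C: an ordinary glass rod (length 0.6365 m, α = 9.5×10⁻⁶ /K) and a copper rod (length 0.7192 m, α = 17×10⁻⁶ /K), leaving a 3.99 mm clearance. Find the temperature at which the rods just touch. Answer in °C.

T = 240 °C

α₁L₁ = 6.04675×10⁻⁶ m/K, α₂L₂ = 1.22264×10⁻⁵ m/K → total 1.827315×10⁻⁵ m/K
ΔT = g/(α₁L₁+α₂L₂) = 3.99×10⁻³ / 1.827315×10⁻⁵ = 218.35 K
T = 21.8 + 218.35 = 240.15 °C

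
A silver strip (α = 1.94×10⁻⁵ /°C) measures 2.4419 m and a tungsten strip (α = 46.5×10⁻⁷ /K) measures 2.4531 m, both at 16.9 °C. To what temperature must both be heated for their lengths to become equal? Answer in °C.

T = 328.3 °C

L₁(1 + α₁ΔT) = L₂(1 + α₂ΔT) ⇒ ΔT = (L₂ − L₁)/(α₁L₁ − α₂L₂)
L₂ − L₁ = 2.4531 − 2.4419 = 1.12×10⁻² m
α₁L₁ − α₂L₂ = 1.94×10⁻⁵×2.4419 − 46.5×10⁻⁷×2.4531 = 3.5965945×10⁻⁵ m/K
ΔT = 1.12×10⁻² / 3.5965945×10⁻⁵ = 311.406 K
T = 16.9 + 311.406 = 328.306 °C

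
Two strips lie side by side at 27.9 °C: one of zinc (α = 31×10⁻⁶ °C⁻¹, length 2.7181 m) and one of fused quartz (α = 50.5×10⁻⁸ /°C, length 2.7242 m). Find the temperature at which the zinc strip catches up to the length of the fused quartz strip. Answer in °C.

T = 101.5 °C

Equal length when α₁L₁ΔT − α₂L₂ΔT = L₂ − L₁ = 6.10×10⁻³ m
α₁L₁ = 8.42611×10⁻⁵, α₂L₂ = 1.375721×10⁻⁶ → Δ(αL) = 8.2885379×10⁻⁵ m/K
ΔT = 6.10×10⁻³ / 8.2885379×10⁻⁵ = 73.596 K, so T = 27.9 + 73.596 = 101.496 °C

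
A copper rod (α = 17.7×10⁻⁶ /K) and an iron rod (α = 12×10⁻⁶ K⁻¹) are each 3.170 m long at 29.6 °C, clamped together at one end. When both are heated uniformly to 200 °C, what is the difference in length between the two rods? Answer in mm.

ΔT = 170.4 K
copper: ΔL = 17.7×10⁻⁶ × 3.170 m × 170.4 = 9.5610×10⁻³ m = 9.5610 mm
iron: ΔL = 12×10⁻⁶ × 3.170 m × 170.4 = 6.4820×10⁻³ m = 6.4820 mm
difference = 9.5610 − 6.4820 = 3.079 mm

3.08 mm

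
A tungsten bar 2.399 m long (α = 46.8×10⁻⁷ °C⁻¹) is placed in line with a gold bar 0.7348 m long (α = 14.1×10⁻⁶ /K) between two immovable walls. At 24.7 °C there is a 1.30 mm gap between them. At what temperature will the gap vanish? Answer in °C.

T = 84.9 °C

Gap closes when ΔL₁ + ΔL₂ = 1.30 mm = 1.30×10⁻³ m
(α₁L₁ + α₂L₂)ΔT = g
α₁L₁ + α₂L₂ = 46.8×10⁻⁷×2.399 + 14.1×10⁻⁶×0.7348 = 2.1588×10⁻⁵ m/K
ΔT = 1.30×10⁻³ / 2.1588×10⁻⁵ = 60.219 K
T = 24.7 + 60.219 = 84.919 °C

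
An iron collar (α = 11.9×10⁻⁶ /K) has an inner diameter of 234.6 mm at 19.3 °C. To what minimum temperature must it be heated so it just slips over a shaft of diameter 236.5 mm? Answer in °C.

Required Δd = 236.5 − 234.6 = 1.9 mm
Δd = αd₀ΔT ⇒ ΔT = Δd/(αd₀) = 1.9 / (11.9×10⁻⁶ × 234.6) = 680.58 K
T_min = 19.3 + 680.58 = 699.88 °C

T = 700 °C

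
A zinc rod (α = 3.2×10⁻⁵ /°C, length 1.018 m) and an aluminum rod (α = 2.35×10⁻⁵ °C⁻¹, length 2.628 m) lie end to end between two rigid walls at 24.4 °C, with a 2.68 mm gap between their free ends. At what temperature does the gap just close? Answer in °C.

Gap closes when ΔL₁ + ΔL₂ = 2.68 mm = 2.68×10⁻³ m
(α₁L₁ + α₂L₂)ΔT = g
α₁L₁ + α₂L₂ = 3.2×10⁻⁵×1.018 + 2.35×10⁻⁵×2.628 = 9.4334×10⁻⁵ m/K
ΔT = 2.68×10⁻³ / 9.4334×10⁻⁵ = 28.410 K
T = 24.4 + 28.410 = 52.810 °C

T = 52.8 °C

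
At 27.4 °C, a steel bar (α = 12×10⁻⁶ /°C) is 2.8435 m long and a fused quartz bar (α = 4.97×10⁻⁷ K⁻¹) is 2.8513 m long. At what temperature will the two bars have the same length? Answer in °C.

L₁(1 + α₁ΔT) = L₂(1 + α₂ΔT) ⇒ ΔT = (L₂ − L₁)/(α₁L₁ − α₂L₂)
L₂ − L₁ = 2.8513 − 2.8435 = 7.80×10⁻³ m
α₁L₁ − α₂L₂ = 12×10⁻⁶×2.8435 − 4.97×10⁻⁷×2.8513 = 3.27049039×10⁻⁵ m/K
ΔT = 7.80×10⁻³ / 3.27049039×10⁻⁵ = 238.496 K
T = 27.4 + 238.496 = 265.896 °C

T = 265.9 °C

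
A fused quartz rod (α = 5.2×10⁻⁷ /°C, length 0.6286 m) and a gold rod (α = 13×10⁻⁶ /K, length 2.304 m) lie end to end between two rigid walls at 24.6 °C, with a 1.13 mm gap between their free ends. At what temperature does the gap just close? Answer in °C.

T = 61.9 °C

Gap closes when ΔL₁ + ΔL₂ = 1.13 mm = 1.13×10⁻³ m
(α₁L₁ + α₂L₂)ΔT = g
α₁L₁ + α₂L₂ = 5.2×10⁻⁷×0.6286 + 13×10⁻⁶×2.304 = 3.0278872×10⁻⁵ m/K
ΔT = 1.13×10⁻³ / 3.0278872×10⁻⁵ = 37.320 K
T = 24.6 + 37.320 = 61.920 °C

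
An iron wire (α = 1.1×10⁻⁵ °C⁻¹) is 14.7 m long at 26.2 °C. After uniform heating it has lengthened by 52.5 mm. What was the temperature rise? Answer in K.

ΔL = αL₀ΔT ⇒ ΔT = ΔL / (αL₀)
ΔT = 52.5×10⁻³ m / (1.1×10⁻⁵ × 14.7 m) = 324.68 K

ΔT = 325 K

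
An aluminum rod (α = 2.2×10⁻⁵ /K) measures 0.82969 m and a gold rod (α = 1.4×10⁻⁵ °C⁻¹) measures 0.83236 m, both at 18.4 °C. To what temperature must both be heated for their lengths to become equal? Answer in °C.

L₁(1 + α₁ΔT) = L₂(1 + α₂ΔT) ⇒ ΔT = (L₂ − L₁)/(α₁L₁ − α₂L₂)
L₂ − L₁ = 0.83236 − 0.82969 = 2.67×10⁻³ m
α₁L₁ − α₂L₂ = 2.2×10⁻⁵×0.82969 − 1.4×10⁻⁵×0.83236 = 6.60014×10⁻⁶ m/K
ΔT = 2.67×10⁻³ / 6.60014×10⁻⁶ = 404.537 K
T = 18.4 + 404.537 = 422.937 °C

T = 422.9 °C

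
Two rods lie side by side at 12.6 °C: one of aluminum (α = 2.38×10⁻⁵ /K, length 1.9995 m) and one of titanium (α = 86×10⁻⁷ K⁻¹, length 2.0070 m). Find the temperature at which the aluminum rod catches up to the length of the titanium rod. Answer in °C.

L₁(1 + α₁ΔT) = L₂(1 + α₂ΔT) ⇒ ΔT = (L₂ − L₁)/(α₁L₁ − α₂L₂)
L₂ − L₁ = 2.0070 − 1.9995 = 7.50×10⁻³ m
α₁L₁ − α₂L₂ = 2.38×10⁻⁵×1.9995 − 86×10⁻⁷×2.0070 = 3.03279×10⁻⁵ m/K
ΔT = 7.50×10⁻³ / 3.03279×10⁻⁵ = 247.297 K
T = 12.6 + 247.297 = 259.897 °C

T = 259.9 °C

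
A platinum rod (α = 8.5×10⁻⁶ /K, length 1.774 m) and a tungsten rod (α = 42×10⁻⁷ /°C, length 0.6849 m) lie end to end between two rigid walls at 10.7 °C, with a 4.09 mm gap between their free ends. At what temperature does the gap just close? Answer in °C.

α₁L₁ = 1.5079×10⁻⁵ m/K, α₂L₂ = 2.87658×10⁻⁶ m/K → total 1.795558×10⁻⁵ m/K
ΔT = g/(α₁L₁+α₂L₂) = 4.09×10⁻³ / 1.795558×10⁻⁵ = 227.78 K
T = 10.7 + 227.78 = 238.48 °C

T = 238 °C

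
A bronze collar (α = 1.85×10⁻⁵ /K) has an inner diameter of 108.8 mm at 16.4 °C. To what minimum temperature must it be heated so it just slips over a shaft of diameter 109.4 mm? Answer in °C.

T = 314 °C

Required Δd = 109.4 − 108.8 = 0.6 mm
Δd = αd₀ΔT ⇒ ΔT = Δd/(αd₀) = 0.6 / (1.85×10⁻⁵ × 108.8) = 298.09 K
T_min = 16.4 + 298.09 = 314.49 °C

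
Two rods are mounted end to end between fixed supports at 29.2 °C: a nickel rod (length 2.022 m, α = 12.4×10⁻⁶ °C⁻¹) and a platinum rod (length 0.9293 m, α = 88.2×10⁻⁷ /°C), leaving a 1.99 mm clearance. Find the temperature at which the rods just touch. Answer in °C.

Gap closes when ΔL₁ + ΔL₂ = 1.99 mm = 1.99×10⁻³ m
(α₁L₁ + α₂L₂)ΔT = g
α₁L₁ + α₂L₂ = 12.4×10⁻⁶×2.022 + 88.2×10⁻⁷×0.9293 = 3.3269226×10⁻⁵ m/K
ΔT = 1.99×10⁻³ / 3.3269226×10⁻⁵ = 59.815 K
T = 29.2 + 59.815 = 89.015 °C

T = 89.0 °C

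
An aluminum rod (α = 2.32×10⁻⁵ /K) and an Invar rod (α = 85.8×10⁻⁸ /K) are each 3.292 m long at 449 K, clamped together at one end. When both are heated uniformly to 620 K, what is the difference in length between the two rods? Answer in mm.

ΔT = 171 K
aluminum: ΔL = 2.32×10⁻⁵ × 3.292 m × 171 = 1.3060×10⁻² m = 13.060 mm
Invar: ΔL = 85.8×10⁻⁸ × 3.292 m × 171 = 4.8300×10⁻⁴ m = 0.48300 mm
difference = 13.060 − 0.48300 = 12.577 mm

12.6 mm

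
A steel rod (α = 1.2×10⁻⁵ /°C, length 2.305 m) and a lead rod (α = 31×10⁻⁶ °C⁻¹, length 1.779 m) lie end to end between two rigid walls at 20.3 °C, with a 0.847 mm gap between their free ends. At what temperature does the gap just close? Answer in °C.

α₁L₁ = 2.766×10⁻⁵ m/K, α₂L₂ = 5.5149×10⁻⁵ m/K → total 8.2809×10⁻⁵ m/K
ΔT = g/(α₁L₁+α₂L₂) = 8.47×10⁻⁴ / 8.2809×10⁻⁵ = 10.228 K
T = 20.3 + 10.228 = 30.528 °C

T = 30.5 °C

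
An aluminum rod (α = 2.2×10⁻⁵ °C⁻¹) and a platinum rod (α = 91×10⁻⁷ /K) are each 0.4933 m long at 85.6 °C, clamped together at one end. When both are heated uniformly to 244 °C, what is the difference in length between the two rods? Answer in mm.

ΔT = 158.4 K
aluminum: ΔL = 2.2×10⁻⁵ × 0.4933 m × 158.4 = 1.7191×10⁻³ m = 1.7191 mm
platinum: ΔL = 91×10⁻⁷ × 0.4933 m × 158.4 = 7.1106×10⁻⁴ m = 0.71106 mm
difference = 1.7191 − 0.71106 = 1.00804 mm

1.01 mm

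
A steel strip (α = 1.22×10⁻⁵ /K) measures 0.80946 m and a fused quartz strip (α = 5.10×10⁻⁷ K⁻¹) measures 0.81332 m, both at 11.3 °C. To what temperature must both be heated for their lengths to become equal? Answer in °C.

T = 419.3 °C

L₁(1 + α₁ΔT) = L₂(1 + α₂ΔT) ⇒ ΔT = (L₂ − L₁)/(α₁L₁ − α₂L₂)
L₂ − L₁ = 0.81332 − 0.80946 = 3.86×10⁻³ m
α₁L₁ − α₂L₂ = 1.22×10⁻⁵×0.80946 − 5.10×10⁻⁷×0.81332 = 9.4606188×10⁻⁶ m/K
ΔT = 3.86×10⁻³ / 9.4606188×10⁻⁶ = 408.007 K
T = 11.3 + 408.007 = 419.307 °C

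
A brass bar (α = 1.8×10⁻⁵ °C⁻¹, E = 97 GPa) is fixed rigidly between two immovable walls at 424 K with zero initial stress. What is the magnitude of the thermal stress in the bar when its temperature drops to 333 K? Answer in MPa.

Fully constrained: the free strain ε = αΔT is blocked, so σ = Eε = EαΔT.
|ΔT| = 91 K
σ = 97.0×10⁹ × 1.8×10⁻⁵ × 91 = 1.59×10⁸ Pa

σ = 159 MPa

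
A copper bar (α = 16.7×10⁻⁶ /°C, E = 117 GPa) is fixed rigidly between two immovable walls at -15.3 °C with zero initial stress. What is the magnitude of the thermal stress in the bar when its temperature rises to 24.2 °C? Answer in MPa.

Fully constrained: the free strain ε = αΔT is blocked, so σ = Eε = EαΔT.
|ΔT| = 39.5 K
σ = 117×10⁹ × 16.7×10⁻⁶ × 39.5 = 7.72×10⁷ Pa

σ = 77.2 MPa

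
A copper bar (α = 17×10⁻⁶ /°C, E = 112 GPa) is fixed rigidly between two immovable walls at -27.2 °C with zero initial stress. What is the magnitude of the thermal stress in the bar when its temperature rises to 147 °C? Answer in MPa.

Fully constrained: the free strain ε = αΔT is blocked, so σ = Eε = EαΔT.
|ΔT| = 174.2 K
σ = 112×10⁹ × 17×10⁻⁶ × 174.2 = 3.32×10⁸ Pa

σ = 332 MPa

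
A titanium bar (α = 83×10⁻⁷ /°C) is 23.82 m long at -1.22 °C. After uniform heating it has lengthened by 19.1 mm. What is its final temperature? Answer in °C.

ΔL = αL₀ΔT ⇒ ΔT = ΔL / (αL₀)
ΔT = 19.1×10⁻³ m / (83×10⁻⁷ × 23.82 m) = 96.608 K
T = -1.22 + 96.608 = 95.388 °C

T = 95.4 °C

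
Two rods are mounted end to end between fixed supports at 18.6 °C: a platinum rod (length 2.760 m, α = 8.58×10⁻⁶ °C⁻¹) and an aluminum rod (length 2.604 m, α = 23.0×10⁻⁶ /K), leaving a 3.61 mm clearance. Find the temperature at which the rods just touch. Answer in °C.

T = 61.8 °C

Gap closes when ΔL₁ + ΔL₂ = 3.61 mm = 3.61×10⁻³ m
(α₁L₁ + α₂L₂)ΔT = g
α₁L₁ + α₂L₂ = 8.58×10⁻⁶×2.760 + 23.0×10⁻⁶×2.604 = 8.35728×10⁻⁵ m/K
ΔT = 3.61×10⁻³ / 8.35728×10⁻⁵ = 43.196 K
T = 18.6 + 43.196 = 61.796 °C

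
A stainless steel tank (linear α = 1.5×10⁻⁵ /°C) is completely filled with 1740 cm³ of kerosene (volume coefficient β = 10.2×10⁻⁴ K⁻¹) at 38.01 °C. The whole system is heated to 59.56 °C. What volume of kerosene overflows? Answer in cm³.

The tank also expands: β_container ≈ 3α = 4.5×10⁻⁵ /K
Net overflow = V₀(β_liq − 3α_cont)ΔT
β − 3α = 1.02×10⁻³ − 4.5×10⁻⁵ = 9.75×10⁻⁴ /K; ΔT = 21.55 K
ΔV = 1740 × 9.75×10⁻⁴ × 21.55 = 36.6 cm³

36.6 cm³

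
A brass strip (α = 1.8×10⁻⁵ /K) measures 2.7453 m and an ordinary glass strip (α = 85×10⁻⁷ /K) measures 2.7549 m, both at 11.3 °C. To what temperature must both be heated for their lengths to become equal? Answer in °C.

T = 380.5 °C

Equal length when α₁L₁ΔT − α₂L₂ΔT = L₂ − L₁ = 9.60×10⁻³ m
α₁L₁ = 4.94154×10⁻⁵, α₂L₂ = 2.341665×10⁻⁵ → Δ(αL) = 2.599875×10⁻⁵ m/K
ΔT = 9.60×10⁻³ / 2.599875×10⁻⁵ = 369.249 K, so T = 11.3 + 369.249 = 380.549 °C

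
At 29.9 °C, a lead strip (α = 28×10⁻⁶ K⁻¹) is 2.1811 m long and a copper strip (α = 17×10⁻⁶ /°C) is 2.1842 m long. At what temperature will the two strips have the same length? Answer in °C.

T = 159.4 °C

L₁(1 + α₁ΔT) = L₂(1 + α₂ΔT) ⇒ ΔT = (L₂ − L₁)/(α₁L₁ − α₂L₂)
L₂ − L₁ = 2.1842 − 2.1811 = 3.10×10⁻³ m
α₁L₁ − α₂L₂ = 28×10⁻⁶×2.1811 − 17×10⁻⁶×2.1842 = 2.39394×10⁻⁵ m/K
ΔT = 3.10×10⁻³ / 2.39394×10⁻⁵ = 129.494 K
T = 29.9 + 129.494 = 159.394 °C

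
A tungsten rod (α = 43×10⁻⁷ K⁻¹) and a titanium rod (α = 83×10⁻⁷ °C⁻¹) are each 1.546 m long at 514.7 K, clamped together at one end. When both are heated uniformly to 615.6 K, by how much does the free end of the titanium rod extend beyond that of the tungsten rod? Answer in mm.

0.624 mm

ΔT = 100.9 K
tungsten: ΔL = 43×10⁻⁷ × 1.546 m × 100.9 = 6.7076×10⁻⁴ m = 0.67076 mm
titanium: ΔL = 83×10⁻⁷ × 1.546 m × 100.9 = 1.2947×10⁻³ m = 1.2947 mm
difference = 1.2947 − 0.67076 = 0.62394 mm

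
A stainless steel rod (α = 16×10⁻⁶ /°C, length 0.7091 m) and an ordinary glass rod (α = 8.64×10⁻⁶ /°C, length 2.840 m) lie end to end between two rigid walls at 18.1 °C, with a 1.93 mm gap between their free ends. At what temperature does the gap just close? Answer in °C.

T = 71.9 °C

α₁L₁ = 1.13456×10⁻⁵ m/K, α₂L₂ = 2.45376×10⁻⁵ m/K → total 3.58832×10⁻⁵ m/K
ΔT = g/(α₁L₁+α₂L₂) = 1.93×10⁻³ / 3.58832×10⁻⁵ = 53.786 K
T = 18.1 + 53.786 = 71.886 °C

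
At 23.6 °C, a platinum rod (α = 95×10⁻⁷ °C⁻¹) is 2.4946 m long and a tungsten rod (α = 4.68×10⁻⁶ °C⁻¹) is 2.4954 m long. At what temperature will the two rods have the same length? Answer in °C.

L₁(1 + α₁ΔT) = L₂(1 + α₂ΔT) ⇒ ΔT = (L₂ − L₁)/(α₁L₁ − α₂L₂)
L₂ − L₁ = 2.4954 − 2.4946 = 8.00×10⁻⁴ m
α₁L₁ − α₂L₂ = 95×10⁻⁷×2.4946 − 4.68×10⁻⁶×2.4954 = 1.2020228×10⁻⁵ m/K
ΔT = 8.00×10⁻⁴ / 1.2020228×10⁻⁵ = 66.5545 K
T = 23.6 + 66.5545 = 90.1545 °C

T = 90.15 °C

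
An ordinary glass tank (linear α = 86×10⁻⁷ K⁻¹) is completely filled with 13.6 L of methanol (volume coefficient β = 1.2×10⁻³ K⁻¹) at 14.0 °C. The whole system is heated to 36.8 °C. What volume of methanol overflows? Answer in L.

The tank also expands: β_container ≈ 3α = 2.58×10⁻⁵ /K
Net overflow = V₀(β_liq − 3α_cont)ΔT
β − 3α = 1.20×10⁻³ − 2.58×10⁻⁵ = 1.1742×10⁻³ /K; ΔT = 22.8 K
ΔV = 13.6 × 1.1742×10⁻³ × 22.8 = 0.364 L

0.364 L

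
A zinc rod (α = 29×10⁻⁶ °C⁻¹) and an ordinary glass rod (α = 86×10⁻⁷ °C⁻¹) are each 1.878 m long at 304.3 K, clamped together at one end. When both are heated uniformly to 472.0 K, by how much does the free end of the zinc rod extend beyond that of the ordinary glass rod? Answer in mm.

ΔT = 167.7 K
zinc: ΔL = 29×10⁻⁶ × 1.878 m × 167.7 = 9.1333×10⁻³ m = 9.1333 mm
ordinary glass: ΔL = 86×10⁻⁷ × 1.878 m × 167.7 = 2.7085×10⁻³ m = 2.7085 mm
difference = 9.1333 − 2.7085 = 6.4248 mm

6.42 mm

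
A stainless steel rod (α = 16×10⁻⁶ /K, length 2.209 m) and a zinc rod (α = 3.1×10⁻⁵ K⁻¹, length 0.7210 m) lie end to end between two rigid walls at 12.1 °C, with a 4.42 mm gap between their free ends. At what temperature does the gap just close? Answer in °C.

T = 88.7 °C

α₁L₁ = 3.5344×10⁻⁵ m/K, α₂L₂ = 2.2351×10⁻⁵ m/K → total 5.7695×10⁻⁵ m/K
ΔT = g/(α₁L₁+α₂L₂) = 4.42×10⁻³ / 5.7695×10⁻⁵ = 76.610 K
T = 12.1 + 76.610 = 88.710 °C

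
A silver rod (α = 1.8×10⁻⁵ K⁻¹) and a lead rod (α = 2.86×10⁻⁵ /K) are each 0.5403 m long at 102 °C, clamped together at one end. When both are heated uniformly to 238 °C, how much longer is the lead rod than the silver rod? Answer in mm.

0.779 mm

ΔT = 136 K
silver: ΔL = 1.8×10⁻⁵ × 0.5403 m × 136 = 1.3227×10⁻³ m = 1.3227 mm
lead: ΔL = 2.86×10⁻⁵ × 0.5403 m × 136 = 2.1016×10⁻³ m = 2.1016 mm
difference = 2.1016 − 1.3227 = 0.7789 mm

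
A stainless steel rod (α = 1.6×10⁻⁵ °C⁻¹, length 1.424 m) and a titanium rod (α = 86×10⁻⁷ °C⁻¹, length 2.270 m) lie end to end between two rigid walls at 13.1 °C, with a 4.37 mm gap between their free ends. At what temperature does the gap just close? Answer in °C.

Gap closes when ΔL₁ + ΔL₂ = 4.37 mm = 4.37×10⁻³ m
(α₁L₁ + α₂L₂)ΔT = g
α₁L₁ + α₂L₂ = 1.6×10⁻⁵×1.424 + 86×10⁻⁷×2.270 = 4.2306×10⁻⁵ m/K
ΔT = 4.37×10⁻³ / 4.2306×10⁻⁵ = 103.30 K
T = 13.1 + 103.30 = 116.40 °C

T = 116 °C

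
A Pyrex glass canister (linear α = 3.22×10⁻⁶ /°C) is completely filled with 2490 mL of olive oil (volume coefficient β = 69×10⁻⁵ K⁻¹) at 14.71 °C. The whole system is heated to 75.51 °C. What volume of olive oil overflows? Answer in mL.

103 mL

The canister also expands: β_container ≈ 3α = 9.66×10⁻⁶ /K
Net overflow = V₀(β_liq − 3α_cont)ΔT
β − 3α = 6.90×10⁻⁴ − 9.66×10⁻⁶ = 6.8034×10⁻⁴ /K; ΔT = 60.80 K
ΔV = 2490 × 6.8034×10⁻⁴ × 60.80 = 103 mL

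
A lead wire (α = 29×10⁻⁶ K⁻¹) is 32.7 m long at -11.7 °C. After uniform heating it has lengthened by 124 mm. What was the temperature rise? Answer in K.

ΔL = αL₀ΔT ⇒ ΔT = ΔL / (αL₀)
ΔT = 124×10⁻³ m / (29×10⁻⁶ × 32.7 m) = 130.76 K

ΔT = 131 K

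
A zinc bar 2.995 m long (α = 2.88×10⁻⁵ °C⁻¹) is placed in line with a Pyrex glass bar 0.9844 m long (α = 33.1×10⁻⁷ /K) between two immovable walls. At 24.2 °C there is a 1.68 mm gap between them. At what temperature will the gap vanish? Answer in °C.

Gap closes when ΔL₁ + ΔL₂ = 1.68 mm = 1.68×10⁻³ m
(α₁L₁ + α₂L₂)ΔT = g
α₁L₁ + α₂L₂ = 2.88×10⁻⁵×2.995 + 33.1×10⁻⁷×0.9844 = 8.9514364×10⁻⁵ m/K
ΔT = 1.68×10⁻³ / 8.9514364×10⁻⁵ = 18.768 K
T = 24.2 + 18.768 = 42.968 °C

T = 43.0 °C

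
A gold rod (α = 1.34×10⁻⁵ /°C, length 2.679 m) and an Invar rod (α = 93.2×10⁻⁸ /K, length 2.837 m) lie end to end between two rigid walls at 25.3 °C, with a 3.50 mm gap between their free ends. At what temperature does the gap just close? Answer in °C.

α₁L₁ = 3.58986×10⁻⁵ m/K, α₂L₂ = 2.644084×10⁻⁶ m/K → total 3.8542684×10⁻⁵ m/K
ΔT = g/(α₁L₁+α₂L₂) = 3.50×10⁻³ / 3.8542684×10⁻⁵ = 90.81 K
T = 25.3 + 90.81 = 116.11 °C

T = 116 °C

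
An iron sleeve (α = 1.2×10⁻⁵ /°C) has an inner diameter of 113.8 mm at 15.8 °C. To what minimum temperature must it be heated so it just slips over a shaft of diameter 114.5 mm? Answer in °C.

Required Δd = 114.5 − 113.8 = 0.7 mm
Δd = αd₀ΔT ⇒ ΔT = Δd/(αd₀) = 0.7 / (1.2×10⁻⁵ × 113.8) = 512.60 K
T_min = 15.8 + 512.60 = 528.40 °C

T = 528 °C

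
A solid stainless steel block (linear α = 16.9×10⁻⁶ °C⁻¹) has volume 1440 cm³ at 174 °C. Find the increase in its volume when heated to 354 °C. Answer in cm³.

ΔV = 13.1 cm³

Isotropic solid: β ≈ 3α = 5.1×10⁻⁵ /K; ΔT = 180 K
ΔV = 3αV₀ΔT = 3(16.9×10⁻⁶)(1440)(180) = 13.1 cm³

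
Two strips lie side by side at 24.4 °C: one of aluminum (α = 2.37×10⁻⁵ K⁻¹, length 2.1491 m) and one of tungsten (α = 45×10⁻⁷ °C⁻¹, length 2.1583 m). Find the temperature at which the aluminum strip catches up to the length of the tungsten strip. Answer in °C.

Equal length when α₁L₁ΔT − α₂L₂ΔT = L₂ − L₁ = 9.20×10⁻³ m
α₁L₁ = 5.093367×10⁻⁵, α₂L₂ = 9.71235×10⁻⁶ → Δ(αL) = 4.122132×10⁻⁵ m/K
ΔT = 9.20×10⁻³ / 4.122132×10⁻⁵ = 223.185 K, so T = 24.4 + 223.185 = 247.585 °C

T = 247.6 °C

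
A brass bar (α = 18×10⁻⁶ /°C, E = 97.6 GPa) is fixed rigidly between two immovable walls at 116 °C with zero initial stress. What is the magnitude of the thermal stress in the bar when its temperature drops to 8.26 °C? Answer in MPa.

Fully constrained: the free strain ε = αΔT is blocked, so σ = Eε = EαΔT.
|ΔT| = 107.74 K
σ = 97.6×10⁹ × 18×10⁻⁶ × 107.74 = 1.89×10⁸ Pa

σ = 189 MPa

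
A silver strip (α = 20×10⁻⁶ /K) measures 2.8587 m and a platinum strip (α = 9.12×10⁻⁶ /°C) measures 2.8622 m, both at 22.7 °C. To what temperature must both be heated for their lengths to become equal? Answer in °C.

L₁(1 + α₁ΔT) = L₂(1 + α₂ΔT) ⇒ ΔT = (L₂ − L₁)/(α₁L₁ − α₂L₂)
L₂ − L₁ = 2.8622 − 2.8587 = 3.50×10⁻³ m
α₁L₁ − α₂L₂ = 20×10⁻⁶×2.8587 − 9.12×10⁻⁶×2.8622 = 3.1070736×10⁻⁵ m/K
ΔT = 3.50×10⁻³ / 3.1070736×10⁻⁵ = 112.646 K
T = 22.7 + 112.646 = 135.346 °C

T = 135.3 °C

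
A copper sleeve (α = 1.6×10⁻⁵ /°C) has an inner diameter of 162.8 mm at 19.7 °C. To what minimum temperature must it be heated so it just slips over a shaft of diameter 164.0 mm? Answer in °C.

Required Δd = 164.0 − 162.8 = 1.2 mm
Δd = αd₀ΔT ⇒ ΔT = Δd/(αd₀) = 1.2 / (1.6×10⁻⁵ × 162.8) = 460.69 K
T_min = 19.7 + 460.69 = 480.39 °C

T = 480 °C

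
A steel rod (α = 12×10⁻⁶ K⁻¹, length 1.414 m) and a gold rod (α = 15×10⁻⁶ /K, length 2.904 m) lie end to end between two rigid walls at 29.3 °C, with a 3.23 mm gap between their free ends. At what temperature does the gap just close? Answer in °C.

T = 82.7 °C

α₁L₁ = 1.6968×10⁻⁵ m/K, α₂L₂ = 4.356×10⁻⁵ m/K → total 6.0528×10⁻⁵ m/K
ΔT = g/(α₁L₁+α₂L₂) = 3.23×10⁻³ / 6.0528×10⁻⁵ = 53.364 K
T = 29.3 + 53.364 = 82.664 °C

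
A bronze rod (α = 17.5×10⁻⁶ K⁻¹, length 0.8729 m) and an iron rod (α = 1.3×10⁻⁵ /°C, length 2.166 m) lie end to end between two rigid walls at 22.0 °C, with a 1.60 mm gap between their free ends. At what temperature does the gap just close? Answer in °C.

Gap closes when ΔL₁ + ΔL₂ = 1.60 mm = 1.60×10⁻³ m
(α₁L₁ + α₂L₂)ΔT = g
α₁L₁ + α₂L₂ = 17.5×10⁻⁶×0.8729 + 1.3×10⁻⁵×2.166 = 4.343375×10⁻⁵ m/K
ΔT = 1.60×10⁻³ / 4.343375×10⁻⁵ = 36.838 K
T = 22.0 + 36.838 = 58.838 °C

T = 58.8 °C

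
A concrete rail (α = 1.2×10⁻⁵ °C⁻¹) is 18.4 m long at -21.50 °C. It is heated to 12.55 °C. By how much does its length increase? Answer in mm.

ΔL = 7.52 mm

|ΔT| = |12.55 − (-21.50)| = 34.05 K
ΔL = αL₀ΔT = (1.2×10⁻⁵)(18.4)(34.05) = 7.52×10⁻³ m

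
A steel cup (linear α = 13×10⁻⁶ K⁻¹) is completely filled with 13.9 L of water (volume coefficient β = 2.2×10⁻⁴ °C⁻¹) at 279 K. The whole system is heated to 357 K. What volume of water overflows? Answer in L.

The cup also expands: β_container ≈ 3α = 3.9×10⁻⁵ /K
Net overflow = V₀(β_liq − 3α_cont)ΔT
β − 3α = 2.20×10⁻⁴ − 3.9×10⁻⁵ = 1.81×10⁻⁴ /K; ΔT = 78 K
ΔV = 13.9 × 1.81×10⁻⁴ × 78 = 0.196 L

0.196 L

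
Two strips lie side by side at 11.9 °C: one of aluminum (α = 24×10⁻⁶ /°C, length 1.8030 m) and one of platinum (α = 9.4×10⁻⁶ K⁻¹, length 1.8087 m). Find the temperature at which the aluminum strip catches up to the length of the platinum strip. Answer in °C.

T = 228.9 °C

L₁(1 + α₁ΔT) = L₂(1 + α₂ΔT) ⇒ ΔT = (L₂ − L₁)/(α₁L₁ − α₂L₂)
L₂ − L₁ = 1.8087 − 1.8030 = 5.70×10⁻³ m
α₁L₁ − α₂L₂ = 24×10⁻⁶×1.8030 − 9.4×10⁻⁶×1.8087 = 2.627022×10⁻⁵ m/K
ΔT = 5.70×10⁻³ / 2.627022×10⁻⁵ = 216.976 K
T = 11.9 + 216.976 = 228.876 °C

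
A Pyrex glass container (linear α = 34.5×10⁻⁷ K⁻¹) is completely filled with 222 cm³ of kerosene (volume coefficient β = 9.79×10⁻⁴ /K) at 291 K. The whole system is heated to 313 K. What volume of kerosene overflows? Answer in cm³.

4.73 cm³

The container also expands: β_container ≈ 3α = 1.035×10⁻⁵ /K
Net overflow = V₀(β_liq − 3α_cont)ΔT
β − 3α = 9.79×10⁻⁴ − 1.035×10⁻⁵ = 9.6865×10⁻⁴ /K; ΔT = 22 K
ΔV = 222 × 9.6865×10⁻⁴ × 22 = 4.73 cm³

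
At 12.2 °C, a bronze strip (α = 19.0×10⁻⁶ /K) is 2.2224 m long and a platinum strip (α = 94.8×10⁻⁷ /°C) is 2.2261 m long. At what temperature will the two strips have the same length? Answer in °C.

L₁(1 + α₁ΔT) = L₂(1 + α₂ΔT) ⇒ ΔT = (L₂ − L₁)/(α₁L₁ − α₂L₂)
L₂ − L₁ = 2.2261 − 2.2224 = 3.70×10⁻³ m
α₁L₁ − α₂L₂ = 19.0×10⁻⁶×2.2224 − 94.8×10⁻⁷×2.2261 = 2.1122172×10⁻⁵ m/K
ΔT = 3.70×10⁻³ / 2.1122172×10⁻⁵ = 175.171 K
T = 12.2 + 175.171 = 187.371 °C

T = 187.4 °C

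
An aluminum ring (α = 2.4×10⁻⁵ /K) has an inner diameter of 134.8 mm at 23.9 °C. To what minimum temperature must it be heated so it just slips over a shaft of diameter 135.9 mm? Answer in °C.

T = 364 °C

Required Δd = 135.9 − 134.8 = 1.1 mm
Δd = αd₀ΔT ⇒ ΔT = Δd/(αd₀) = 1.1 / (2.4×10⁻⁵ × 134.8) = 340.01 K
T_min = 23.9 + 340.01 = 363.91 °C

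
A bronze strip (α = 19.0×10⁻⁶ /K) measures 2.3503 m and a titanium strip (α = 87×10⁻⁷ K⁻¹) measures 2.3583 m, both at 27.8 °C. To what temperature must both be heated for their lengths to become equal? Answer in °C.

Equal length when α₁L₁ΔT − α₂L₂ΔT = L₂ − L₁ = 8.00×10⁻³ m
α₁L₁ = 4.46557×10⁻⁵, α₂L₂ = 2.051721×10⁻⁵ → Δ(αL) = 2.413849×10⁻⁵ m/K
ΔT = 8.00×10⁻³ / 2.413849×10⁻⁵ = 331.421 K, so T = 27.8 + 331.421 = 359.221 °C

T = 359.2 °C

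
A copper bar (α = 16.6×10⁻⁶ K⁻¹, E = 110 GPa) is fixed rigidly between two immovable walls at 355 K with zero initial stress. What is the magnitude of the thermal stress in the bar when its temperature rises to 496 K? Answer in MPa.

σ = 257 MPa

Fully constrained: the free strain ε = αΔT is blocked, so σ = Eε = EαΔT.
|ΔT| = 141 K
σ = 110×10⁹ × 16.6×10⁻⁶ × 141 = 2.57×10⁸ Pa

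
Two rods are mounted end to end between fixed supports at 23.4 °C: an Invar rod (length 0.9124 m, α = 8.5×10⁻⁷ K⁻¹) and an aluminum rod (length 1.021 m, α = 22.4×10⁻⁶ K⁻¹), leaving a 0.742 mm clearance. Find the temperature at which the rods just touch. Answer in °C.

Gap closes when ΔL₁ + ΔL₂ = 0.742 mm = 7.42×10⁻⁴ m
(α₁L₁ + α₂L₂)ΔT = g
α₁L₁ + α₂L₂ = 8.5×10⁻⁷×0.9124 + 22.4×10⁻⁶×1.021 = 2.364594×10⁻⁵ m/K
ΔT = 7.42×10⁻⁴ / 2.364594×10⁻⁵ = 31.380 K
T = 23.4 + 31.380 = 54.780 °C

T = 54.8 °C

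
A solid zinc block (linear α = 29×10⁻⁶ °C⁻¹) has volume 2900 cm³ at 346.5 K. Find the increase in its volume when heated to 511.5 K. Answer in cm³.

ΔV = 41.6 cm³

Isotropic solid: β ≈ 3α = 8.7×10⁻⁵ /K; ΔT = 165.0 K
ΔV = 3αV₀ΔT = 3(29×10⁻⁶)(2900)(165.0) = 41.6 cm³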